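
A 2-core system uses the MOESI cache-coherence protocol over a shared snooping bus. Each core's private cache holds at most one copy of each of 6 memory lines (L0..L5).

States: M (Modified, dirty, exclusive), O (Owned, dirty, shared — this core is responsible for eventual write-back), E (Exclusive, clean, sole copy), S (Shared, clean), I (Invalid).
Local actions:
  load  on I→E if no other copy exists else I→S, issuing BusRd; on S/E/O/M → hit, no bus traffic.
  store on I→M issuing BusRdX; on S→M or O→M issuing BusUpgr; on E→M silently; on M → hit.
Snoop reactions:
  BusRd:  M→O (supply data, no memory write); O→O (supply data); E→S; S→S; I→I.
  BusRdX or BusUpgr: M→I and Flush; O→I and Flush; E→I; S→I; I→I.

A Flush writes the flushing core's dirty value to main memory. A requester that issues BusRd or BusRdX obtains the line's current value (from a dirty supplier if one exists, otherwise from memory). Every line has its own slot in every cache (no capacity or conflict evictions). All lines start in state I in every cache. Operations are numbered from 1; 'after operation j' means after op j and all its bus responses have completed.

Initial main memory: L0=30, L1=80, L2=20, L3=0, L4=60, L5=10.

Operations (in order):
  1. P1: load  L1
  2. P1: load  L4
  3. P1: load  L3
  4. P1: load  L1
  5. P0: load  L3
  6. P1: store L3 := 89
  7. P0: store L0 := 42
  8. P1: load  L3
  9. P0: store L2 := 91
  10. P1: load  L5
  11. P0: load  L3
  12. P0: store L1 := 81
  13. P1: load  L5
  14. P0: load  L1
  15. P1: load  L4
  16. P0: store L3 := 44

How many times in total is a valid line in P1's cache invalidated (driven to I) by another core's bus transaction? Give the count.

invalidations = 2

[1] P1: load  L1 | P0:I, P1:E(80) | bus: BusRd
[2] P1: load  L4 | P0:I, P1:E(60) | bus: BusRd
[3] P1: load  L3 | P0:I, P1:E(0) | bus: BusRd
[4] P1: load  L1 | P0:I, P1:E(80) | bus: none
[5] P0: load  L3 | P0:S(0), P1:S(0) | bus: BusRd
[6] P1: store L3 := 89 | P0:I, P1:M(89) | bus: BusUpgr
[7] P0: store L0 := 42 | P0:M(42), P1:I | bus: BusRdX
[8] P1: load  L3 | P0:I, P1:M(89) | bus: none
[9] P0: store L2 := 91 | P0:M(91), P1:I | bus: BusRdX
[10] P1: load  L5 | P0:I, P1:E(10) | bus: BusRd
[11] P0: load  L3 | P0:S(89), P1:O(89) | bus: BusRd
[12] P0: store L1 := 81 | P0:M(81), P1:I | bus: BusRdX
[13] P1: load  L5 | P0:I, P1:E(10) | bus: none
[14] P0: load  L1 | P0:M(81), P1:I | bus: none
[15] P1: load  L4 | P0:I, P1:E(60) | bus: none
[16] P0: store L3 := 44 | P0:M(44), P1:I | bus: BusUpgr,Flush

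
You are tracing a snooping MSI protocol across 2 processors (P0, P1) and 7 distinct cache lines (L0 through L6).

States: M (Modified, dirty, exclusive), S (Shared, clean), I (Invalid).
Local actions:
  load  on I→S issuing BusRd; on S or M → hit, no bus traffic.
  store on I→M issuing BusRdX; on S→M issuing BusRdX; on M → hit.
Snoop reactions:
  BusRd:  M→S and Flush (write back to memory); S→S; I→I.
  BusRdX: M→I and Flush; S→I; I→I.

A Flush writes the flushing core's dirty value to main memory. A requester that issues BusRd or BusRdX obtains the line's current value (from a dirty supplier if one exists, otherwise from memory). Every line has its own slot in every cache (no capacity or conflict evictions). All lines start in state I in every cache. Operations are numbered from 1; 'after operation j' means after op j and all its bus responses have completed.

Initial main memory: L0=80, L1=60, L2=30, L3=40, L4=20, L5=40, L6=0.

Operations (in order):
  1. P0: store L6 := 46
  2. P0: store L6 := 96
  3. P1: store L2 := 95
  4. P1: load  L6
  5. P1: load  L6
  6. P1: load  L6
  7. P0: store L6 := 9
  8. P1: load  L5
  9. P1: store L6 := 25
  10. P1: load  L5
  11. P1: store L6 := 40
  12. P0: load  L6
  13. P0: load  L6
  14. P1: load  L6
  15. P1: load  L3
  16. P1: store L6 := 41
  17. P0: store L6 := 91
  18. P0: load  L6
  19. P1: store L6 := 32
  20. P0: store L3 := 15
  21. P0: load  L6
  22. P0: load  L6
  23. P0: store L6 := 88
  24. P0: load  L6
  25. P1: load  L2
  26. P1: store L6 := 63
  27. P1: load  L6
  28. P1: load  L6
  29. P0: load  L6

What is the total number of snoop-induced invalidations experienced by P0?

invalidations = 4

[1] P0: store L6 := 46 | P0:M(46), P1:I | bus: BusRdX
[2] P0: store L6 := 96 | P0:M(96), P1:I | bus: none
[3] P1: store L2 := 95 | P0:I, P1:M(95) | bus: BusRdX
[4] P1: load  L6 | P0:S(96), P1:S(96) | bus: BusRd,Flush
[5] P1: load  L6 | P0:S(96), P1:S(96) | bus: none
[6] P1: load  L6 | P0:S(96), P1:S(96) | bus: none
[7] P0: store L6 := 9 | P0:M(9), P1:I | bus: BusRdX
[8] P1: load  L5 | P0:I, P1:S(40) | bus: BusRd
[9] P1: store L6 := 25 | P0:I, P1:M(25) | bus: BusRdX,Flush
[10] P1: load  L5 | P0:I, P1:S(40) | bus: none
[11] P1: store L6 := 40 | P0:I, P1:M(40) | bus: none
[12] P0: load  L6 | P0:S(40), P1:S(40) | bus: BusRd,Flush
[13] P0: load  L6 | P0:S(40), P1:S(40) | bus: none
[14] P1: load  L6 | P0:S(40), P1:S(40) | bus: none
[15] P1: load  L3 | P0:I, P1:S(40) | bus: BusRd
[16] P1: store L6 := 41 | P0:I, P1:M(41) | bus: BusRdX
[17] P0: store L6 := 91 | P0:M(91), P1:I | bus: BusRdX,Flush
[18] P0: load  L6 | P0:M(91), P1:I | bus: none
[19] P1: store L6 := 32 | P0:I, P1:M(32) | bus: BusRdX,Flush
[20] P0: store L3 := 15 | P0:M(15), P1:I | bus: BusRdX
[21] P0: load  L6 | P0:S(32), P1:S(32) | bus: BusRd,Flush
[22] P0: load  L6 | P0:S(32), P1:S(32) | bus: none
[23] P0: store L6 := 88 | P0:M(88), P1:I | bus: BusRdX
[24] P0: load  L6 | P0:M(88), P1:I | bus: none
[25] P1: load  L2 | P0:I, P1:M(95) | bus: none
[26] P1: store L6 := 63 | P0:I, P1:M(63) | bus: BusRdX,Flush
[27] P1: load  L6 | P0:I, P1:M(63) | bus: none
[28] P1: load  L6 | P0:I, P1:M(63) | bus: none
[29] P0: load  L6 | P0:S(63), P1:S(63) | bus: BusRd,Flush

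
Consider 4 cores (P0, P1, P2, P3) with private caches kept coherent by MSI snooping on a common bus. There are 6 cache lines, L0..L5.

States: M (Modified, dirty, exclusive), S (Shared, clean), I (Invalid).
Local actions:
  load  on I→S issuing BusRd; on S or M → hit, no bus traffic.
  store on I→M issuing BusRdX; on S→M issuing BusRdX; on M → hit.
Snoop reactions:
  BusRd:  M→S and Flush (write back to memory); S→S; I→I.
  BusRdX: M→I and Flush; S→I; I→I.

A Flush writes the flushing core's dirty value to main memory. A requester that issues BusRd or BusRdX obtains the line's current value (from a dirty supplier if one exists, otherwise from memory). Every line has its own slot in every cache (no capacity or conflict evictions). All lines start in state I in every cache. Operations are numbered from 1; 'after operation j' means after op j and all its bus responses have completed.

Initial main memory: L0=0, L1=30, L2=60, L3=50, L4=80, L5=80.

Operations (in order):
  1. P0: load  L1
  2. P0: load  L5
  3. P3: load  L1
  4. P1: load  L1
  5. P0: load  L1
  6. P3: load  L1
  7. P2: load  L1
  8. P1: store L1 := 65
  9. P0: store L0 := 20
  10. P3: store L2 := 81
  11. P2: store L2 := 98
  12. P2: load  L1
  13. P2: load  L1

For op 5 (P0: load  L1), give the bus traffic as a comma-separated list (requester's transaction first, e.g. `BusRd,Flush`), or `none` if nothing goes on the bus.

bus = none

1. P0: load  L1  bus=[BusRd]  L1: P0=S P1=I P2=I P3=I  mem[L1]=30
2. P0: load  L5  bus=[BusRd]  L5: P0=S P1=I P2=I P3=I  mem[L5]=80
3. P3: load  L1  bus=[BusRd]  L1: P0=S P1=I P2=I P3=S  mem[L1]=30
4. P1: load  L1  bus=[BusRd]  L1: P0=S P1=S P2=I P3=S  mem[L1]=30
5. P0: load  L1  bus=[-]  L1: P0=S P1=S P2=I P3=S  mem[L1]=30
6. P3: load  L1  bus=[-]  L1: P0=S P1=S P2=I P3=S  mem[L1]=30
7. P2: load  L1  bus=[BusRd]  L1: P0=S P1=S P2=S P3=S  mem[L1]=30
8. P1: store L1 := 65  bus=[BusRdX]  L1: P0=I P1=M P2=I P3=I  mem[L1]=30
9. P0: store L0 := 20  bus=[BusRdX]  L0: P0=M P1=I P2=I P3=I  mem[L0]=0
10. P3: store L2 := 81  bus=[BusRdX]  L2: P0=I P1=I P2=I P3=M  mem[L2]=60
11. P2: store L2 := 98  bus=[BusRdX,Flush]  L2: P0=I P1=I P2=M P3=I  mem[L2]=81
12. P2: load  L1  bus=[BusRd,Flush]  L1: P0=I P1=S P2=S P3=I  mem[L1]=65
13. P2: load  L1  bus=[-]  L1: P0=I P1=S P2=S P3=I  mem[L1]=65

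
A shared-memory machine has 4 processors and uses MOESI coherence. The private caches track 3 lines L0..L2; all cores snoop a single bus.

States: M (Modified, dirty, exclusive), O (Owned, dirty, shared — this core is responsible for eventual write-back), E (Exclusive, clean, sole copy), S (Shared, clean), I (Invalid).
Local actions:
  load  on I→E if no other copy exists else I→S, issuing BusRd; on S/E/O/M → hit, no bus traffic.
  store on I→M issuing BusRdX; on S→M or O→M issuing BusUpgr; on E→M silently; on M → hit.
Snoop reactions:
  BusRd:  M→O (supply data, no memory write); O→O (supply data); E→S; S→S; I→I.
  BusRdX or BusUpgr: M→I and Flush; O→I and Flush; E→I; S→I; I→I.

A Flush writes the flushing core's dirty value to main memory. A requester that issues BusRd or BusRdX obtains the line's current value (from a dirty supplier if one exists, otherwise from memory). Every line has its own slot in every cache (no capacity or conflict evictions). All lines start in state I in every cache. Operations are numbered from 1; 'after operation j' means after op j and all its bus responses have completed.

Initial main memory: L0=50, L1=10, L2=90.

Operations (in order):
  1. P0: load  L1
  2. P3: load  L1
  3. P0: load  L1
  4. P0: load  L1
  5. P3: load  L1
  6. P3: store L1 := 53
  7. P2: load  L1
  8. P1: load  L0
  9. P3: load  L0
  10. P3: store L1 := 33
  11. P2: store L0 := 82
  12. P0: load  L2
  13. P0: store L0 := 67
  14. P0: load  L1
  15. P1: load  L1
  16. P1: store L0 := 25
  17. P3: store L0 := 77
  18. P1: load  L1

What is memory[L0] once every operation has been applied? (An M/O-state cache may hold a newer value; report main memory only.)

memory[L0] = 25

[1] P0: load  L1 | P0:E(10), P1:I, P2:I, P3:I | bus: BusRd
[2] P3: load  L1 | P0:S(10), P1:I, P2:I, P3:S(10) | bus: BusRd
[3] P0: load  L1 | P0:S(10), P1:I, P2:I, P3:S(10) | bus: none
[4] P0: load  L1 | P0:S(10), P1:I, P2:I, P3:S(10) | bus: none
[5] P3: load  L1 | P0:S(10), P1:I, P2:I, P3:S(10) | bus: none
[6] P3: store L1 := 53 | P0:I, P1:I, P2:I, P3:M(53) | bus: BusUpgr
[7] P2: load  L1 | P0:I, P1:I, P2:S(53), P3:O(53) | bus: BusRd
[8] P1: load  L0 | P0:I, P1:E(50), P2:I, P3:I | bus: BusRd
[9] P3: load  L0 | P0:I, P1:S(50), P2:I, P3:S(50) | bus: BusRd
[10] P3: store L1 := 33 | P0:I, P1:I, P2:I, P3:M(33) | bus: BusUpgr
[11] P2: store L0 := 82 | P0:I, P1:I, P2:M(82), P3:I | bus: BusRdX
[12] P0: load  L2 | P0:E(90), P1:I, P2:I, P3:I | bus: BusRd
[13] P0: store L0 := 67 | P0:M(67), P1:I, P2:I, P3:I | bus: BusRdX,Flush
[14] P0: load  L1 | P0:S(33), P1:I, P2:I, P3:O(33) | bus: BusRd
[15] P1: load  L1 | P0:S(33), P1:S(33), P2:I, P3:O(33) | bus: BusRd
[16] P1: store L0 := 25 | P0:I, P1:M(25), P2:I, P3:I | bus: BusRdX,Flush
[17] P3: store L0 := 77 | P0:I, P1:I, P2:I, P3:M(77) | bus: BusRdX,Flush
[18] P1: load  L1 | P0:S(33), P1:S(33), P2:I, P3:O(33) | bus: none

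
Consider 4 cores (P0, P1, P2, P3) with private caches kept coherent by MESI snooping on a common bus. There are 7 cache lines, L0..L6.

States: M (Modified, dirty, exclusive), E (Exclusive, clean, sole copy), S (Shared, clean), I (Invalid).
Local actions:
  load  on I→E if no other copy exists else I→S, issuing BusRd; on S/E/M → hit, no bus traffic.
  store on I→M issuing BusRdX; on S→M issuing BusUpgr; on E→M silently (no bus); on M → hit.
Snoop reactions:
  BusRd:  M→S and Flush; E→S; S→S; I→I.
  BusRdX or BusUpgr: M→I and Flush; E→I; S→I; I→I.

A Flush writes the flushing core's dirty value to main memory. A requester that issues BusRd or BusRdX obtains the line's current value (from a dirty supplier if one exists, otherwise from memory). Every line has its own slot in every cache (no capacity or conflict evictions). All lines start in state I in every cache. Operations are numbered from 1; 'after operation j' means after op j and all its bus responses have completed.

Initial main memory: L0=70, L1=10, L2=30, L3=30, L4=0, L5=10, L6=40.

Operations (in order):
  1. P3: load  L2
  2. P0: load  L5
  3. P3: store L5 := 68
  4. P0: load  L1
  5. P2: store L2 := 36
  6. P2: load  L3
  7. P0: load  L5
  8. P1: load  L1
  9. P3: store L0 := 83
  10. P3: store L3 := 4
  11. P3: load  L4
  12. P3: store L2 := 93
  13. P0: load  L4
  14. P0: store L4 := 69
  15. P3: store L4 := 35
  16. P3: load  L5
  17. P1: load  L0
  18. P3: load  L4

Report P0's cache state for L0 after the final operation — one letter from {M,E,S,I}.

state = I

1. P3: load  L2  bus=[BusRd]  L2: P0=I P1=I P2=I P3=E  mem[L2]=30
2. P0: load  L5  bus=[BusRd]  L5: P0=E P1=I P2=I P3=I  mem[L5]=10
3. P3: store L5 := 68  bus=[BusRdX]  L5: P0=I P1=I P2=I P3=M  mem[L5]=10
4. P0: load  L1  bus=[BusRd]  L1: P0=E P1=I P2=I P3=I  mem[L1]=10
5. P2: store L2 := 36  bus=[BusRdX]  L2: P0=I P1=I P2=M P3=I  mem[L2]=30
6. P2: load  L3  bus=[BusRd]  L3: P0=I P1=I P2=E P3=I  mem[L3]=30
7. P0: load  L5  bus=[BusRd,Flush]  L5: P0=S P1=I P2=I P3=S  mem[L5]=68
8. P1: load  L1  bus=[BusRd]  L1: P0=S P1=S P2=I P3=I  mem[L1]=10
9. P3: store L0 := 83  bus=[BusRdX]  L0: P0=I P1=I P2=I P3=M  mem[L0]=70
10. P3: store L3 := 4  bus=[BusRdX]  L3: P0=I P1=I P2=I P3=M  mem[L3]=30
11. P3: load  L4  bus=[BusRd]  L4: P0=I P1=I P2=I P3=E  mem[L4]=0
12. P3: store L2 := 93  bus=[BusRdX,Flush]  L2: P0=I P1=I P2=I P3=M  mem[L2]=36
13. P0: load  L4  bus=[BusRd]  L4: P0=S P1=I P2=I P3=S  mem[L4]=0
14. P0: store L4 := 69  bus=[BusUpgr]  L4: P0=M P1=I P2=I P3=I  mem[L4]=0
15. P3: store L4 := 35  bus=[BusRdX,Flush]  L4: P0=I P1=I P2=I P3=M  mem[L4]=69
16. P3: load  L5  bus=[-]  L5: P0=S P1=I P2=I P3=S  mem[L5]=68
17. P1: load  L0  bus=[BusRd,Flush]  L0: P0=I P1=S P2=I P3=S  mem[L0]=83
18. P3: load  L4  bus=[-]  L4: P0=I P1=I P2=I P3=M  mem[L4]=69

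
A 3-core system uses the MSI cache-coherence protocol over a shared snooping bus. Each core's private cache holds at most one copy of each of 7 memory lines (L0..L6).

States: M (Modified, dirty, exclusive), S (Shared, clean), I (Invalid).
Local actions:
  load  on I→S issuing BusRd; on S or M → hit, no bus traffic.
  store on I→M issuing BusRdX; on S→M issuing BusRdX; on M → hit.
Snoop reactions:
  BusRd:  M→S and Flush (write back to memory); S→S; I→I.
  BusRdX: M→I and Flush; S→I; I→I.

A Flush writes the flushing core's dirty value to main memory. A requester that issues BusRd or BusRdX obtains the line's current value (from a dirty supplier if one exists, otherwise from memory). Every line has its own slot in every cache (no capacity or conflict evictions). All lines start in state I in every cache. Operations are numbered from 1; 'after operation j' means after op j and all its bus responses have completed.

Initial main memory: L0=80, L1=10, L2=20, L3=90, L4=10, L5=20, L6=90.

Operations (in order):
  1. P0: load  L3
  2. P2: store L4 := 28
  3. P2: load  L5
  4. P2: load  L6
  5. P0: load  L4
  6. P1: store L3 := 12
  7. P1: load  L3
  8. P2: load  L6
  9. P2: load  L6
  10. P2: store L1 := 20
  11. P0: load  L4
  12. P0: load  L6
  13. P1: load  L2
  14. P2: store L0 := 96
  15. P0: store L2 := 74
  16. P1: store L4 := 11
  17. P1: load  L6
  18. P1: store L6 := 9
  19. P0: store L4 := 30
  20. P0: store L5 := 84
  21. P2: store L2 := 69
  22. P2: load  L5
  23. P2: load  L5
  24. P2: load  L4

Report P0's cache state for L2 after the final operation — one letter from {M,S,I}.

1. P0: load  L3  bus=[BusRd]  L3: P0=S P1=I P2=I  mem[L3]=90
2. P2: store L4 := 28  bus=[BusRdX]  L4: P0=I P1=I P2=M  mem[L4]=10
3. P2: load  L5  bus=[BusRd]  L5: P0=I P1=I P2=S  mem[L5]=20
4. P2: load  L6  bus=[BusRd]  L6: P0=I P1=I P2=S  mem[L6]=90
5. P0: load  L4  bus=[BusRd,Flush]  L4: P0=S P1=I P2=S  mem[L4]=28
6. P1: store L3 := 12  bus=[BusRdX]  L3: P0=I P1=M P2=I  mem[L3]=90
7. P1: load  L3  bus=[-]  L3: P0=I P1=M P2=I  mem[L3]=90
8. P2: load  L6  bus=[-]  L6: P0=I P1=I P2=S  mem[L6]=90
9. P2: load  L6  bus=[-]  L6: P0=I P1=I P2=S  mem[L6]=90
10. P2: store L1 := 20  bus=[BusRdX]  L1: P0=I P1=I P2=M  mem[L1]=10
11. P0: load  L4  bus=[-]  L4: P0=S P1=I P2=S  mem[L4]=28
12. P0: load  L6  bus=[BusRd]  L6: P0=S P1=I P2=S  mem[L6]=90
13. P1: load  L2  bus=[BusRd]  L2: P0=I P1=S P2=I  mem[L2]=20
14. P2: store L0 := 96  bus=[BusRdX]  L0: P0=I P1=I P2=M  mem[L0]=80
15. P0: store L2 := 74  bus=[BusRdX]  L2: P0=M P1=I P2=I  mem[L2]=20
16. P1: store L4 := 11  bus=[BusRdX]  L4: P0=I P1=M P2=I  mem[L4]=28
17. P1: load  L6  bus=[BusRd]  L6: P0=S P1=S P2=S  mem[L6]=90
18. P1: store L6 := 9  bus=[BusRdX]  L6: P0=I P1=M P2=I  mem[L6]=90
19. P0: store L4 := 30  bus=[BusRdX,Flush]  L4: P0=M P1=I P2=I  mem[L4]=11
20. P0: store L5 := 84  bus=[BusRdX]  L5: P0=M P1=I P2=I  mem[L5]=20
21. P2: store L2 := 69  bus=[BusRdX,Flush]  L2: P0=I P1=I P2=M  mem[L2]=74
22. P2: load  L5  bus=[BusRd,Flush]  L5: P0=S P1=I P2=S  mem[L5]=84
23. P2: load  L5  bus=[-]  L5: P0=S P1=I P2=S  mem[L5]=84
24. P2: load  L4  bus=[BusRd,Flush]  L4: P0=S P1=I P2=S  mem[L4]=30

state = I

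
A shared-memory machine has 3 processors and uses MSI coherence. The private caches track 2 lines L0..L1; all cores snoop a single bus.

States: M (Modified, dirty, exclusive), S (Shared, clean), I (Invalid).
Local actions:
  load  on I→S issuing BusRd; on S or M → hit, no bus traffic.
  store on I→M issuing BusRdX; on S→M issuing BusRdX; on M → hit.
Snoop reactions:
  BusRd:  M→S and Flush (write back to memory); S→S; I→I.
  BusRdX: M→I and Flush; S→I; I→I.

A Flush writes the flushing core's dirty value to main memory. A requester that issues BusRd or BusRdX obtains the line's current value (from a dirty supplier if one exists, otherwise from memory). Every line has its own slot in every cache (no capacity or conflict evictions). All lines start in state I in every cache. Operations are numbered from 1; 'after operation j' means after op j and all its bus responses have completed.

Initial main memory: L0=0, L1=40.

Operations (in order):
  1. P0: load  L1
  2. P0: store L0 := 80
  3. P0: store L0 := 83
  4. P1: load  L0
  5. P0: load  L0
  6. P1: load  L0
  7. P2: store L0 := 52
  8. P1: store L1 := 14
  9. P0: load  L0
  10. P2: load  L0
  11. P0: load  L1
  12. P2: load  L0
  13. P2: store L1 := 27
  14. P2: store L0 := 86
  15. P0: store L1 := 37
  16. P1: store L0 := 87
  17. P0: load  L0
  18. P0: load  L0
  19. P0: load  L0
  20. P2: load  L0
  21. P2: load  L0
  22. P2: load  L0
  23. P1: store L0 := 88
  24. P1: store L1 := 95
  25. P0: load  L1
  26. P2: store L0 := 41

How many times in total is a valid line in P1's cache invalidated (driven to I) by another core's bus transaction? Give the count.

  op1 P0: load  L1 → S/I/I on L1; bus BusRd; mem=40
  op2 P0: store L0 := 80 → M/I/I on L0; bus BusRdX; mem=0
  op3 P0: store L0 := 83 → M/I/I on L0; bus (none); mem=0
  op4 P1: load  L0 → S/S/I on L0; bus BusRd Flush; mem=83
  op5 P0: load  L0 → S/S/I on L0; bus (none); mem=83
  op6 P1: load  L0 → S/S/I on L0; bus (none); mem=83
  op7 P2: store L0 := 52 → I/I/M on L0; bus BusRdX; mem=83
  op8 P1: store L1 := 14 → I/M/I on L1; bus BusRdX; mem=40
  op9 P0: load  L0 → S/I/S on L0; bus BusRd Flush; mem=52
  op10 P2: load  L0 → S/I/S on L0; bus (none); mem=52
  op11 P0: load  L1 → S/S/I on L1; bus BusRd Flush; mem=14
  op12 P2: load  L0 → S/I/S on L0; bus (none); mem=52
  op13 P2: store L1 := 27 → I/I/M on L1; bus BusRdX; mem=14
  op14 P2: store L0 := 86 → I/I/M on L0; bus BusRdX; mem=52
  op15 P0: store L1 := 37 → M/I/I on L1; bus BusRdX Flush; mem=27
  op16 P1: store L0 := 87 → I/M/I on L0; bus BusRdX Flush; mem=86
  op17 P0: load  L0 → S/S/I on L0; bus BusRd Flush; mem=87
  op18 P0: load  L0 → S/S/I on L0; bus (none); mem=87
  op19 P0: load  L0 → S/S/I on L0; bus (none); mem=87
  op20 P2: load  L0 → S/S/S on L0; bus BusRd; mem=87
  op21 P2: load  L0 → S/S/S on L0; bus (none); mem=87
  op22 P2: load  L0 → S/S/S on L0; bus (none); mem=87
  op23 P1: store L0 := 88 → I/M/I on L0; bus BusRdX; mem=87
  op24 P1: store L1 := 95 → I/M/I on L1; bus BusRdX Flush; mem=37
  op25 P0: load  L1 → S/S/I on L1; bus BusRd Flush; mem=95
  op26 P2: store L0 := 41 → I/I/M on L0; bus BusRdX Flush; mem=88

invalidations = 3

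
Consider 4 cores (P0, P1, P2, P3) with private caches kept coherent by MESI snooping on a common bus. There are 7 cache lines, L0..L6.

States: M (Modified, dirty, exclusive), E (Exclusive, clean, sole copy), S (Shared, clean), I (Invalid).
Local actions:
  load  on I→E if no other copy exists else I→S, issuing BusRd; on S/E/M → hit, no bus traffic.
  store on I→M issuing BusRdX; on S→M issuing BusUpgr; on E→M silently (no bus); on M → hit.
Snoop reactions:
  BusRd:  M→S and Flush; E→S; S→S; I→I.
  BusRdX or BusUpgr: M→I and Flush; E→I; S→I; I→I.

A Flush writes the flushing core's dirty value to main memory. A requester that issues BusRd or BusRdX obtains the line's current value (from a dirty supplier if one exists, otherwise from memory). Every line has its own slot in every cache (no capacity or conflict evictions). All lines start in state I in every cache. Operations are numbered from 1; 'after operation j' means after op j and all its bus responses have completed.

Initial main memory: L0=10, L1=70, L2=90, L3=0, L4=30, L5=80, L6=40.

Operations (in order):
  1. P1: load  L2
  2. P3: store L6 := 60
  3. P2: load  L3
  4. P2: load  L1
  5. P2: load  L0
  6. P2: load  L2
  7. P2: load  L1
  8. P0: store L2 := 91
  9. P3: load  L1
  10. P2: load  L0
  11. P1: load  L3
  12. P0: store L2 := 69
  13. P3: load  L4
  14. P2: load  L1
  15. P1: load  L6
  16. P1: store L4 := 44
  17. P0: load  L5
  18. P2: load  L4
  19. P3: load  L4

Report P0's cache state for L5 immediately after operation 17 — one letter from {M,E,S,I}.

step 1: P1: load  L2  ⟶  IEII  (L2)  txn=BusRd  M[L2]=90
step 2: P3: store L6 := 60  ⟶  IIIM  (L6)  txn=BusRdX  M[L6]=40
step 3: P2: load  L3  ⟶  IIEI  (L3)  txn=BusRd  M[L3]=0
step 4: P2: load  L1  ⟶  IIEI  (L1)  txn=BusRd  M[L1]=70
step 5: P2: load  L0  ⟶  IIEI  (L0)  txn=BusRd  M[L0]=10
step 6: P2: load  L2  ⟶  ISSI  (L2)  txn=BusRd  M[L2]=90
step 7: P2: load  L1  ⟶  IIEI  (L1)  txn=∅  M[L1]=70
step 8: P0: store L2 := 91  ⟶  MIII  (L2)  txn=BusRdX  M[L2]=90
step 9: P3: load  L1  ⟶  IISS  (L1)  txn=BusRd  M[L1]=70
step 10: P2: load  L0  ⟶  IIEI  (L0)  txn=∅  M[L0]=10
step 11: P1: load  L3  ⟶  ISSI  (L3)  txn=BusRd  M[L3]=0
step 12: P0: store L2 := 69  ⟶  MIII  (L2)  txn=∅  M[L2]=90
step 13: P3: load  L4  ⟶  IIIE  (L4)  txn=BusRd  M[L4]=30
step 14: P2: load  L1  ⟶  IISS  (L1)  txn=∅  M[L1]=70
step 15: P1: load  L6  ⟶  ISIS  (L6)  txn=BusRd+Flush  M[L6]=60
step 16: P1: store L4 := 44  ⟶  IMII  (L4)  txn=BusRdX  M[L4]=30
step 17: P0: load  L5  ⟶  EIII  (L5)  txn=BusRd  M[L5]=80
step 18: P2: load  L4  ⟶  ISSI  (L4)  txn=BusRd+Flush  M[L4]=44
step 19: P3: load  L4  ⟶  ISSS  (L4)  txn=BusRd  M[L4]=44

state = E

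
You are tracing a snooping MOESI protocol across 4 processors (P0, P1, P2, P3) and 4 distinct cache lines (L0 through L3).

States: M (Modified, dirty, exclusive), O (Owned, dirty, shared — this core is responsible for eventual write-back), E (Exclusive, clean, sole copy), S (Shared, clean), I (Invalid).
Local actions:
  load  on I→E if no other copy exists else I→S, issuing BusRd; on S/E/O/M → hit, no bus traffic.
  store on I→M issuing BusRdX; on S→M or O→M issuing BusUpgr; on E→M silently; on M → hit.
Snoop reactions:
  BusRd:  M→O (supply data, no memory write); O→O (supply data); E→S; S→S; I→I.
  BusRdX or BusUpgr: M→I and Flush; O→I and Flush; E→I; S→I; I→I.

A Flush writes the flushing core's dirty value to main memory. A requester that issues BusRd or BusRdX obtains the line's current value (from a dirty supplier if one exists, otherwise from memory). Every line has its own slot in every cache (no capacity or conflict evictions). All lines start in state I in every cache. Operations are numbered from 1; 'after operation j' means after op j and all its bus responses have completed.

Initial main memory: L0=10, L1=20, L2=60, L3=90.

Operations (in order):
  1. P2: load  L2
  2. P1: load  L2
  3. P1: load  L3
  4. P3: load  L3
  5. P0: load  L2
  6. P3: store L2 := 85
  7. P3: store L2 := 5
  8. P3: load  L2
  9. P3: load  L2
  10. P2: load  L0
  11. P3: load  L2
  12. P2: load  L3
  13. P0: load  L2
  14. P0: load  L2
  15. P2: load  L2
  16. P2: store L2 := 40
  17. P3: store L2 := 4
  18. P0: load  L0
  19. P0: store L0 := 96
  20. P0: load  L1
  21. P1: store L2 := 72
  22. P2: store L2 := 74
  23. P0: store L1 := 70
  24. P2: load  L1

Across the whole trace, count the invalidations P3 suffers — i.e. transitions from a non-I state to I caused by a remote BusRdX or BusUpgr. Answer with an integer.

invalidations = 2

1. P2: load  L2  bus=[BusRd]  L2: P0=I P1=I P2=E P3=I  mem[L2]=60
2. P1: load  L2  bus=[BusRd]  L2: P0=I P1=S P2=S P3=I  mem[L2]=60
3. P1: load  L3  bus=[BusRd]  L3: P0=I P1=E P2=I P3=I  mem[L3]=90
4. P3: load  L3  bus=[BusRd]  L3: P0=I P1=S P2=I P3=S  mem[L3]=90
5. P0: load  L2  bus=[BusRd]  L2: P0=S P1=S P2=S P3=I  mem[L2]=60
6. P3: store L2 := 85  bus=[BusRdX]  L2: P0=I P1=I P2=I P3=M  mem[L2]=60
7. P3: store L2 := 5  bus=[-]  L2: P0=I P1=I P2=I P3=M  mem[L2]=60
8. P3: load  L2  bus=[-]  L2: P0=I P1=I P2=I P3=M  mem[L2]=60
9. P3: load  L2  bus=[-]  L2: P0=I P1=I P2=I P3=M  mem[L2]=60
10. P2: load  L0  bus=[BusRd]  L0: P0=I P1=I P2=E P3=I  mem[L0]=10
11. P3: load  L2  bus=[-]  L2: P0=I P1=I P2=I P3=M  mem[L2]=60
12. P2: load  L3  bus=[BusRd]  L3: P0=I P1=S P2=S P3=S  mem[L3]=90
13. P0: load  L2  bus=[BusRd]  L2: P0=S P1=I P2=I P3=O  mem[L2]=60
14. P0: load  L2  bus=[-]  L2: P0=S P1=I P2=I P3=O  mem[L2]=60
15. P2: load  L2  bus=[BusRd]  L2: P0=S P1=I P2=S P3=O  mem[L2]=60
16. P2: store L2 := 40  bus=[BusUpgr,Flush]  L2: P0=I P1=I P2=M P3=I  mem[L2]=5
17. P3: store L2 := 4  bus=[BusRdX,Flush]  L2: P0=I P1=I P2=I P3=M  mem[L2]=40
18. P0: load  L0  bus=[BusRd]  L0: P0=S P1=I P2=S P3=I  mem[L0]=10
19. P0: store L0 := 96  bus=[BusUpgr]  L0: P0=M P1=I P2=I P3=I  mem[L0]=10
20. P0: load  L1  bus=[BusRd]  L1: P0=E P1=I P2=I P3=I  mem[L1]=20
21. P1: store L2 := 72  bus=[BusRdX,Flush]  L2: P0=I P1=M P2=I P3=I  mem[L2]=4
22. P2: store L2 := 74  bus=[BusRdX,Flush]  L2: P0=I P1=I P2=M P3=I  mem[L2]=72
23. P0: store L1 := 70  bus=[-]  L1: P0=M P1=I P2=I P3=I  mem[L1]=20
24. P2: load  L1  bus=[BusRd]  L1: P0=O P1=I P2=S P3=I  mem[L1]=20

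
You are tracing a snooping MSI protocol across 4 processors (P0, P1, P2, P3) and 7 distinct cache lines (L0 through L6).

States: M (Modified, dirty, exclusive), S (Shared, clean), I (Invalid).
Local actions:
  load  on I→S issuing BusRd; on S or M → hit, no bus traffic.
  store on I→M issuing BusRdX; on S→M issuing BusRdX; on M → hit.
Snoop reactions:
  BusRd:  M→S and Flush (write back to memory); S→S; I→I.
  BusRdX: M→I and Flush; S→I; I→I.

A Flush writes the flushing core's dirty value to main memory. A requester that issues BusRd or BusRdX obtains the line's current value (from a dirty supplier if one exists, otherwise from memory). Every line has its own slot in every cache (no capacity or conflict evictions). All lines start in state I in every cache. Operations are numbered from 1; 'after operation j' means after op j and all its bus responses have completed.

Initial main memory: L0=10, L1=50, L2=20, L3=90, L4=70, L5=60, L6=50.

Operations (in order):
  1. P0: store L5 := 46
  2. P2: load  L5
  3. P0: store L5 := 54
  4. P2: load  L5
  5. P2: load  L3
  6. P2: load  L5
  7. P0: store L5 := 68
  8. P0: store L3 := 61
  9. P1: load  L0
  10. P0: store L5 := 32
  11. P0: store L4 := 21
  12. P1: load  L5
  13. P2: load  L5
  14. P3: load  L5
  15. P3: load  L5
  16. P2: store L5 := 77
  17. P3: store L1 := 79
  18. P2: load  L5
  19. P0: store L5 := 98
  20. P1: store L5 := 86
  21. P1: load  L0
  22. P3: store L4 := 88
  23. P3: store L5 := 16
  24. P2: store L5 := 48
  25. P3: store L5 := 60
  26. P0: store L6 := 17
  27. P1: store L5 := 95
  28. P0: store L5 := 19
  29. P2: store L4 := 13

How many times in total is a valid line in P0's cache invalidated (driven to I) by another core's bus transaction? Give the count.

[1] P0: store L5 := 46 | P0:M(46), P1:I, P2:I, P3:I | bus: BusRdX
[2] P2: load  L5 | P0:S(46), P1:I, P2:S(46), P3:I | bus: BusRd,Flush
[3] P0: store L5 := 54 | P0:M(54), P1:I, P2:I, P3:I | bus: BusRdX
[4] P2: load  L5 | P0:S(54), P1:I, P2:S(54), P3:I | bus: BusRd,Flush
[5] P2: load  L3 | P0:I, P1:I, P2:S(90), P3:I | bus: BusRd
[6] P2: load  L5 | P0:S(54), P1:I, P2:S(54), P3:I | bus: none
[7] P0: store L5 := 68 | P0:M(68), P1:I, P2:I, P3:I | bus: BusRdX
[8] P0: store L3 := 61 | P0:M(61), P1:I, P2:I, P3:I | bus: BusRdX
[9] P1: load  L0 | P0:I, P1:S(10), P2:I, P3:I | bus: BusRd
[10] P0: store L5 := 32 | P0:M(32), P1:I, P2:I, P3:I | bus: none
[11] P0: store L4 := 21 | P0:M(21), P1:I, P2:I, P3:I | bus: BusRdX
[12] P1: load  L5 | P0:S(32), P1:S(32), P2:I, P3:I | bus: BusRd,Flush
[13] P2: load  L5 | P0:S(32), P1:S(32), P2:S(32), P3:I | bus: BusRd
[14] P3: load  L5 | P0:S(32), P1:S(32), P2:S(32), P3:S(32) | bus: BusRd
[15] P3: load  L5 | P0:S(32), P1:S(32), P2:S(32), P3:S(32) | bus: none
[16] P2: store L5 := 77 | P0:I, P1:I, P2:M(77), P3:I | bus: BusRdX
[17] P3: store L1 := 79 | P0:I, P1:I, P2:I, P3:M(79) | bus: BusRdX
[18] P2: load  L5 | P0:I, P1:I, P2:M(77), P3:I | bus: none
[19] P0: store L5 := 98 | P0:M(98), P1:I, P2:I, P3:I | bus: BusRdX,Flush
[20] P1: store L5 := 86 | P0:I, P1:M(86), P2:I, P3:I | bus: BusRdX,Flush
[21] P1: load  L0 | P0:I, P1:S(10), P2:I, P3:I | bus: none
[22] P3: store L4 := 88 | P0:I, P1:I, P2:I, P3:M(88) | bus: BusRdX,Flush
[23] P3: store L5 := 16 | P0:I, P1:I, P2:I, P3:M(16) | bus: BusRdX,Flush
[24] P2: store L5 := 48 | P0:I, P1:I, P2:M(48), P3:I | bus: BusRdX,Flush
[25] P3: store L5 := 60 | P0:I, P1:I, P2:I, P3:M(60) | bus: BusRdX,Flush
[26] P0: store L6 := 17 | P0:M(17), P1:I, P2:I, P3:I | bus: BusRdX
[27] P1: store L5 := 95 | P0:I, P1:M(95), P2:I, P3:I | bus: BusRdX,Flush
[28] P0: store L5 := 19 | P0:M(19), P1:I, P2:I, P3:I | bus: BusRdX,Flush
[29] P2: store L4 := 13 | P0:I, P1:I, P2:M(13), P3:I | bus: BusRdX,Flush

invalidations = 3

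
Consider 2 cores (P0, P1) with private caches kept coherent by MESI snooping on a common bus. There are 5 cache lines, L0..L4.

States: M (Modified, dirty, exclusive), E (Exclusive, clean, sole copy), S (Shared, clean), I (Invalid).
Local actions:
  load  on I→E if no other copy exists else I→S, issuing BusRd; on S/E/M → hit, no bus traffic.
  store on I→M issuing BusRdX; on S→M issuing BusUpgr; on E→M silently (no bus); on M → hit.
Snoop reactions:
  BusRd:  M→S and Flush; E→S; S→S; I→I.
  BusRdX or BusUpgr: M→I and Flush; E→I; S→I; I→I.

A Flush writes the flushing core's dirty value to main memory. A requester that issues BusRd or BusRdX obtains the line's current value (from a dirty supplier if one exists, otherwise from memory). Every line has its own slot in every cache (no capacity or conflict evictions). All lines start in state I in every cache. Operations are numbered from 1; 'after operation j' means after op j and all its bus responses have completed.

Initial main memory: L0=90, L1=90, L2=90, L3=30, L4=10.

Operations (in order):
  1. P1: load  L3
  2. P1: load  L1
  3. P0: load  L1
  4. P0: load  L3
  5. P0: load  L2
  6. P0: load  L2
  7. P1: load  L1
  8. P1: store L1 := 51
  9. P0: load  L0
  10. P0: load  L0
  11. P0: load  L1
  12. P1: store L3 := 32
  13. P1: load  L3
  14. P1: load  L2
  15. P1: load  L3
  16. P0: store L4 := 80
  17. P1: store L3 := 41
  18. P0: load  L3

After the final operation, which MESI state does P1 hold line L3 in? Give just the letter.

[1] P1: load  L3 | P0:I, P1:E(30) | bus: BusRd
[2] P1: load  L1 | P0:I, P1:E(90) | bus: BusRd
[3] P0: load  L1 | P0:S(90), P1:S(90) | bus: BusRd
[4] P0: load  L3 | P0:S(30), P1:S(30) | bus: BusRd
[5] P0: load  L2 | P0:E(90), P1:I | bus: BusRd
[6] P0: load  L2 | P0:E(90), P1:I | bus: none
[7] P1: load  L1 | P0:S(90), P1:S(90) | bus: none
[8] P1: store L1 := 51 | P0:I, P1:M(51) | bus: BusUpgr
[9] P0: load  L0 | P0:E(90), P1:I | bus: BusRd
[10] P0: load  L0 | P0:E(90), P1:I | bus: none
[11] P0: load  L1 | P0:S(51), P1:S(51) | bus: BusRd,Flush
[12] P1: store L3 := 32 | P0:I, P1:M(32) | bus: BusUpgr
[13] P1: load  L3 | P0:I, P1:M(32) | bus: none
[14] P1: load  L2 | P0:S(90), P1:S(90) | bus: BusRd
[15] P1: load  L3 | P0:I, P1:M(32) | bus: none
[16] P0: store L4 := 80 | P0:M(80), P1:I | bus: BusRdX
[17] P1: store L3 := 41 | P0:I, P1:M(41) | bus: none
[18] P0: load  L3 | P0:S(41), P1:S(41) | bus: BusRd,Flush

state = S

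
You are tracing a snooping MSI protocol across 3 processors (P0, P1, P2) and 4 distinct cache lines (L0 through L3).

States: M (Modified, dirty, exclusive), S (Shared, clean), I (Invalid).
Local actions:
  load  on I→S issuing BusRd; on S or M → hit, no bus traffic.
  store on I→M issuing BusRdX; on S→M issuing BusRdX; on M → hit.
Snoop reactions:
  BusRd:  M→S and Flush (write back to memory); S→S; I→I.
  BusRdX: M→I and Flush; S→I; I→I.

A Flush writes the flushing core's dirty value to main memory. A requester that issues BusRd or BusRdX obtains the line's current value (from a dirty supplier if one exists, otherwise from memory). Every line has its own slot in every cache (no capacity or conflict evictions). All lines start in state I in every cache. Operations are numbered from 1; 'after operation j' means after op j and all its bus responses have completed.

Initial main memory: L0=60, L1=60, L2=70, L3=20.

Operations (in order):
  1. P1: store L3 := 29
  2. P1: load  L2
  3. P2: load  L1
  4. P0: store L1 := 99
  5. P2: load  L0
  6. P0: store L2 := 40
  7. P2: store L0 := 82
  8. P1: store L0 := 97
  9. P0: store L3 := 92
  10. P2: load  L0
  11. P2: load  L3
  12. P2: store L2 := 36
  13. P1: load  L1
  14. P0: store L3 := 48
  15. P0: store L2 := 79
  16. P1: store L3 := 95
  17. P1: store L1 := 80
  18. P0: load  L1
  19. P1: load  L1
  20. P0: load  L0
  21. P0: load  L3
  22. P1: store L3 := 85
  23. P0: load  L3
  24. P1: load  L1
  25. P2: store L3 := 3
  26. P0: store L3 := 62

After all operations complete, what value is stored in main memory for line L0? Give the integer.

1. P1: store L3 := 29  bus=[BusRdX]  L3: P0=I P1=M P2=I  mem[L3]=20
2. P1: load  L2  bus=[BusRd]  L2: P0=I P1=S P2=I  mem[L2]=70
3. P2: load  L1  bus=[BusRd]  L1: P0=I P1=I P2=S  mem[L1]=60
4. P0: store L1 := 99  bus=[BusRdX]  L1: P0=M P1=I P2=I  mem[L1]=60
5. P2: load  L0  bus=[BusRd]  L0: P0=I P1=I P2=S  mem[L0]=60
6. P0: store L2 := 40  bus=[BusRdX]  L2: P0=M P1=I P2=I  mem[L2]=70
7. P2: store L0 := 82  bus=[BusRdX]  L0: P0=I P1=I P2=M  mem[L0]=60
8. P1: store L0 := 97  bus=[BusRdX,Flush]  L0: P0=I P1=M P2=I  mem[L0]=82
9. P0: store L3 := 92  bus=[BusRdX,Flush]  L3: P0=M P1=I P2=I  mem[L3]=29
10. P2: load  L0  bus=[BusRd,Flush]  L0: P0=I P1=S P2=S  mem[L0]=97
11. P2: load  L3  bus=[BusRd,Flush]  L3: P0=S P1=I P2=S  mem[L3]=92
12. P2: store L2 := 36  bus=[BusRdX,Flush]  L2: P0=I P1=I P2=M  mem[L2]=40
13. P1: load  L1  bus=[BusRd,Flush]  L1: P0=S P1=S P2=I  mem[L1]=99
14. P0: store L3 := 48  bus=[BusRdX]  L3: P0=M P1=I P2=I  mem[L3]=92
15. P0: store L2 := 79  bus=[BusRdX,Flush]  L2: P0=M P1=I P2=I  mem[L2]=36
16. P1: store L3 := 95  bus=[BusRdX,Flush]  L3: P0=I P1=M P2=I  mem[L3]=48
17. P1: store L1 := 80  bus=[BusRdX]  L1: P0=I P1=M P2=I  mem[L1]=99
18. P0: load  L1  bus=[BusRd,Flush]  L1: P0=S P1=S P2=I  mem[L1]=80
19. P1: load  L1  bus=[-]  L1: P0=S P1=S P2=I  mem[L1]=80
20. P0: load  L0  bus=[BusRd]  L0: P0=S P1=S P2=S  mem[L0]=97
21. P0: load  L3  bus=[BusRd,Flush]  L3: P0=S P1=S P2=I  mem[L3]=95
22. P1: store L3 := 85  bus=[BusRdX]  L3: P0=I P1=M P2=I  mem[L3]=95
23. P0: load  L3  bus=[BusRd,Flush]  L3: P0=S P1=S P2=I  mem[L3]=85
24. P1: load  L1  bus=[-]  L1: P0=S P1=S P2=I  mem[L1]=80
25. P2: store L3 := 3  bus=[BusRdX]  L3: P0=I P1=I P2=M  mem[L3]=85
26. P0: store L3 := 62  bus=[BusRdX,Flush]  L3: P0=M P1=I P2=I  mem[L3]=3

memory[L0] = 97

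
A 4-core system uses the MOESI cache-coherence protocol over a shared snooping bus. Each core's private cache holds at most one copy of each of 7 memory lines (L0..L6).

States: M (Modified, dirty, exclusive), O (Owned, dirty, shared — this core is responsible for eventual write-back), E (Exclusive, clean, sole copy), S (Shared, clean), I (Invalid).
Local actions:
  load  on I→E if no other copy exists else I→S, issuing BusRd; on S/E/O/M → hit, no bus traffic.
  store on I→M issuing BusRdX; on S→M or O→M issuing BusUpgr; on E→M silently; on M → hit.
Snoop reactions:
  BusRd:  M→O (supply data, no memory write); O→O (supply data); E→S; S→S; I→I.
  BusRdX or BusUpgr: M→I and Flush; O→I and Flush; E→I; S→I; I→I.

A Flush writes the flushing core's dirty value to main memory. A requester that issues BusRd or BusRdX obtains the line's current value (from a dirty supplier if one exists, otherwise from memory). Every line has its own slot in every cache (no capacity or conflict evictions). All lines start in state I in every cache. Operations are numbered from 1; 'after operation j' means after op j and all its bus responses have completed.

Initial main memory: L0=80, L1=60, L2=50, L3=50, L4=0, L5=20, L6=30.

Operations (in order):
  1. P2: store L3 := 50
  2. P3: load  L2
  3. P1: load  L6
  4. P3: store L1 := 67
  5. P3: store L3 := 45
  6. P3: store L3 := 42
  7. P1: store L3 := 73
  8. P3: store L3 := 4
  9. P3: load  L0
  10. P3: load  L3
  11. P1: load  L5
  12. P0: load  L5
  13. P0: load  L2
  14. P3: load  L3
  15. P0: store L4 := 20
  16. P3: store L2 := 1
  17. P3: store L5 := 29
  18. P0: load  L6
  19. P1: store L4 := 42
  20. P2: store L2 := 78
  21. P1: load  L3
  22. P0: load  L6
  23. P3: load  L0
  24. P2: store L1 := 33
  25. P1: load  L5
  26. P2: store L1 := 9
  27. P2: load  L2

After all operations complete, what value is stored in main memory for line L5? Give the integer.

memory[L5] = 20

step 1: P2: store L3 := 50  ⟶  IIMI  (L3)  txn=BusRdX  M[L3]=50
step 2: P3: load  L2  ⟶  IIIE  (L2)  txn=BusRd  M[L2]=50
step 3: P1: load  L6  ⟶  IEII  (L6)  txn=BusRd  M[L6]=30
step 4: P3: store L1 := 67  ⟶  IIIM  (L1)  txn=BusRdX  M[L1]=60
step 5: P3: store L3 := 45  ⟶  IIIM  (L3)  txn=BusRdX+Flush  M[L3]=50
step 6: P3: store L3 := 42  ⟶  IIIM  (L3)  txn=∅  M[L3]=50
step 7: P1: store L3 := 73  ⟶  IMII  (L3)  txn=BusRdX+Flush  M[L3]=42
step 8: P3: store L3 := 4  ⟶  IIIM  (L3)  txn=BusRdX+Flush  M[L3]=73
step 9: P3: load  L0  ⟶  IIIE  (L0)  txn=BusRd  M[L0]=80
step 10: P3: load  L3  ⟶  IIIM  (L3)  txn=∅  M[L3]=73
step 11: P1: load  L5  ⟶  IEII  (L5)  txn=BusRd  M[L5]=20
step 12: P0: load  L5  ⟶  SSII  (L5)  txn=BusRd  M[L5]=20
step 13: P0: load  L2  ⟶  SIIS  (L2)  txn=BusRd  M[L2]=50
step 14: P3: load  L3  ⟶  IIIM  (L3)  txn=∅  M[L3]=73
step 15: P0: store L4 := 20  ⟶  MIII  (L4)  txn=BusRdX  M[L4]=0
step 16: P3: store L2 := 1  ⟶  IIIM  (L2)  txn=BusUpgr  M[L2]=50
step 17: P3: store L5 := 29  ⟶  IIIM  (L5)  txn=BusRdX  M[L5]=20
step 18: P0: load  L6  ⟶  SSII  (L6)  txn=BusRd  M[L6]=30
step 19: P1: store L4 := 42  ⟶  IMII  (L4)  txn=BusRdX+Flush  M[L4]=20
step 20: P2: store L2 := 78  ⟶  IIMI  (L2)  txn=BusRdX+Flush  M[L2]=1
step 21: P1: load  L3  ⟶  ISIO  (L3)  txn=BusRd  M[L3]=73
step 22: P0: load  L6  ⟶  SSII  (L6)  txn=∅  M[L6]=30
step 23: P3: load  L0  ⟶  IIIE  (L0)  txn=∅  M[L0]=80
step 24: P2: store L1 := 33  ⟶  IIMI  (L1)  txn=BusRdX+Flush  M[L1]=67
step 25: P1: load  L5  ⟶  ISIO  (L5)  txn=BusRd  M[L5]=20
step 26: P2: store L1 := 9  ⟶  IIMI  (L1)  txn=∅  M[L1]=67
step 27: P2: load  L2  ⟶  IIMI  (L2)  txn=∅  M[L2]=1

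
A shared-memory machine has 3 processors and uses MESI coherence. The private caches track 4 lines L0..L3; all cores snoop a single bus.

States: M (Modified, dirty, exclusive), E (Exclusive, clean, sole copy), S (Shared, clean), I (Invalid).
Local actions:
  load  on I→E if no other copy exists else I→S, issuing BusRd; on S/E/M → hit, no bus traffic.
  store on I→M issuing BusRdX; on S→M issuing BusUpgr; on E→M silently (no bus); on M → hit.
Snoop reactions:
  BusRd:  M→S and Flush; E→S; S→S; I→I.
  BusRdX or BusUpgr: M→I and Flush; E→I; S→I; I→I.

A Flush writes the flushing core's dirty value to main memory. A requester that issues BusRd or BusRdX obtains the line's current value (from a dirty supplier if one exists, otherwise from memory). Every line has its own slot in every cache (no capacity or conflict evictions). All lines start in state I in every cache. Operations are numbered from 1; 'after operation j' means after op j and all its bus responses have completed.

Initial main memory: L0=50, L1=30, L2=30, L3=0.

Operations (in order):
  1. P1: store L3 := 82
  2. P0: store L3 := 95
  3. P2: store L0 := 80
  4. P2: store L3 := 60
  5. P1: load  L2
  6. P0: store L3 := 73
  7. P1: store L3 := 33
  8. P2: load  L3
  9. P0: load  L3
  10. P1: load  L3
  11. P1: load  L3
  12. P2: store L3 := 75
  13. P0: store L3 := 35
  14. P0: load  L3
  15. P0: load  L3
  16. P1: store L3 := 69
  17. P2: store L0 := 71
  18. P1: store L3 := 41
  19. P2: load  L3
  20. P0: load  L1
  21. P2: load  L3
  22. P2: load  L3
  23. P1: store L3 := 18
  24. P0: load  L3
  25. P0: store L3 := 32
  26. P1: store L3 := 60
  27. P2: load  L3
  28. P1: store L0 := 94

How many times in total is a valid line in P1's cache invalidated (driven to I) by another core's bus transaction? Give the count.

invalidations = 3

  op1 P1: store L3 := 82 → I/M/I on L3; bus BusRdX; mem=0
  op2 P0: store L3 := 95 → M/I/I on L3; bus BusRdX Flush; mem=82
  op3 P2: store L0 := 80 → I/I/M on L0; bus BusRdX; mem=50
  op4 P2: store L3 := 60 → I/I/M on L3; bus BusRdX Flush; mem=95
  op5 P1: load  L2 → I/E/I on L2; bus BusRd; mem=30
  op6 P0: store L3 := 73 → M/I/I on L3; bus BusRdX Flush; mem=60
  op7 P1: store L3 := 33 → I/M/I on L3; bus BusRdX Flush; mem=73
  op8 P2: load  L3 → I/S/S on L3; bus BusRd Flush; mem=33
  op9 P0: load  L3 → S/S/S on L3; bus BusRd; mem=33
  op10 P1: load  L3 → S/S/S on L3; bus (none); mem=33
  op11 P1: load  L3 → S/S/S on L3; bus (none); mem=33
  op12 P2: store L3 := 75 → I/I/M on L3; bus BusUpgr; mem=33
  op13 P0: store L3 := 35 → M/I/I on L3; bus BusRdX Flush; mem=75
  op14 P0: load  L3 → M/I/I on L3; bus (none); mem=75
  op15 P0: load  L3 → M/I/I on L3; bus (none); mem=75
  op16 P1: store L3 := 69 → I/M/I on L3; bus BusRdX Flush; mem=35
  op17 P2: store L0 := 71 → I/I/M on L0; bus (none); mem=50
  op18 P1: store L3 := 41 → I/M/I on L3; bus (none); mem=35
  op19 P2: load  L3 → I/S/S on L3; bus BusRd Flush; mem=41
  op20 P0: load  L1 → E/I/I on L1; bus BusRd; mem=30
  op21 P2: load  L3 → I/S/S on L3; bus (none); mem=41
  op22 P2: load  L3 → I/S/S on L3; bus (none); mem=41
  op23 P1: store L3 := 18 → I/M/I on L3; bus BusUpgr; mem=41
  op24 P0: load  L3 → S/S/I on L3; bus BusRd Flush; mem=18
  op25 P0: store L3 := 32 → M/I/I on L3; bus BusUpgr; mem=18
  op26 P1: store L3 := 60 → I/M/I on L3; bus BusRdX Flush; mem=32
  op27 P2: load  L3 → I/S/S on L3; bus BusRd Flush; mem=60
  op28 P1: store L0 := 94 → I/M/I on L0; bus BusRdX Flush; mem=71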